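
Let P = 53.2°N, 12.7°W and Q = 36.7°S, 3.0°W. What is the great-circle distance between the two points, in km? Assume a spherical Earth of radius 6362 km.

10026 km

Haversine: a = sin²(Δφ/2)+cos φ₁ cos φ₂ sin²(Δλ/2) = 0.50256;  σ = 2·atan2(√a,√(1−a))
σ = 90.293° → d = Rσ = 6362·1.57592 = 10026 km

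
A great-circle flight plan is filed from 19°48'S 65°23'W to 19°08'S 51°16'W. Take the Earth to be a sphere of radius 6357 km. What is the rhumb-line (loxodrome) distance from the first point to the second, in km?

1479 km

Rhumb course C = atan2(Δλ, Δψ) with Δψ = ln[tan(π/4+φ₂/2)/tan(π/4+φ₁/2)] = +0.0123, Δλ = +0.2464 → C = 87.13°
d = R·|Δφ| / |cos C| = 6357·0.01164 / 0.05003 = 1479 km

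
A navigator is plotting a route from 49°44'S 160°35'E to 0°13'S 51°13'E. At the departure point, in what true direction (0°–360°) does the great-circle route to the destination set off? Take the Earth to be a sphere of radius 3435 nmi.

N = sin Δλ·cos φ₂ = -0.9434;  D = cos φ₁ sin φ₂ − sin φ₁ cos φ₂ cos Δλ = -0.2555
initial course = atan2(N, D) = 254.85°

254.8°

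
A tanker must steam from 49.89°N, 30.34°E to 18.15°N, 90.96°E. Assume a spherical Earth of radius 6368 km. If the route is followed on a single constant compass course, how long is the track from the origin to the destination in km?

Rhumb course C = atan2(Δλ, Δψ) with Δψ = ln[tan(π/4+φ₂/2)/tan(π/4+φ₁/2)] = -0.6855, Δλ = +1.0580 → C = 122.94°
d = R·|Δφ| / |cos C| = 6368·0.55397 / 0.54375 = 6488 km

6488 km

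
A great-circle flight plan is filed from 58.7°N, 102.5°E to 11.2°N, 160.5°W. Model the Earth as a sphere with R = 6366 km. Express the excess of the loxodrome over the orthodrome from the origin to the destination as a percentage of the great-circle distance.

Great circle: σ = 1.4668 rad → d_gc = Rσ = 9337.3 km
Rhumb: Δφ = -0.8290, Δλ = +1.6930, Δψ = -1.0757, q = Δφ/Δψ = 0.7707 → d_rh = R√(Δφ²+q²Δλ²) = 9840.9 km
Excess = (9840.9 − 9337.3) / 9337.3 = 503.6 / 9337.3 = 5.39% ≈ 5.4%

5.4%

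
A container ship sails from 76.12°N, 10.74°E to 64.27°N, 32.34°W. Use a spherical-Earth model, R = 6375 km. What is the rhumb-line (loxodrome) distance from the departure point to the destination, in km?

2054 km

Δψ = ln[tan(π/4+φ₂/2)/tan(π/4+φ₁/2)] = -0.6293;  Δφ = -0.2068 rad,  Δλ = -0.7519 rad
q = Δφ/Δψ = 0.3286
d = R·√(Δφ² + q²Δλ²) = 6375·0.32224 = 2054 km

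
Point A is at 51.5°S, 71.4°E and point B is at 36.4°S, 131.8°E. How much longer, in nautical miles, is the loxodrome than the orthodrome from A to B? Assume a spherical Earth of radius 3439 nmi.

65 nmi

Great circle: cos σ = sin φ₁ sin φ₂ + cos φ₁ cos φ₂ cos Δλ,  σ = 0.7786 rad → d_gc = 2677.6 nmi
Rhumb line: Δψ = +0.3691, q = Δφ/Δψ = 0.7139, d_rh = R√(Δφ²+q²Δλ²) = 2742.4 nmi
Excess = 2742.4 − 2677.6 = 64.8 ≈ 65 nmi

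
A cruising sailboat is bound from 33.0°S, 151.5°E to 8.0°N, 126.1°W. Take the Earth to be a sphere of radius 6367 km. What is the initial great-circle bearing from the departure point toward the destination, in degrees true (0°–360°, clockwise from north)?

79.2°

θ = atan2( sin Δλ·cos φ₂ ,  cos φ₁ sin φ₂ − sin φ₁ cos φ₂ cos Δλ )
  = atan2(+0.9816, +0.1881) = 79.15°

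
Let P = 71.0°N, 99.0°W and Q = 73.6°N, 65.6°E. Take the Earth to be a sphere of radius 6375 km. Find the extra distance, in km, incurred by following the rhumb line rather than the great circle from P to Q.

Great circle: cos σ = sin φ₁ sin φ₂ + cos φ₁ cos φ₂ cos Δλ,  σ = 0.6121 rad → d_gc = 3902.30 km
Rhumb line: Δψ = +0.1495, q = Δφ/Δψ = 0.3035, d_rh = R√(Δφ²+q²Δλ²) = 5565.76 km
Excess = 5565.76 − 3902.30 = 1663.46 ≈ 1663 km

1663 km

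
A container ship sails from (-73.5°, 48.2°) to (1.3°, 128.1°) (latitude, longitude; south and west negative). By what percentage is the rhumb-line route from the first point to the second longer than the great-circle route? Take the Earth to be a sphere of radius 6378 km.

4.0%

Great circle: σ = 1.5428 rad → d_gc = Rσ = 9839.7 km
Rhumb: Δφ = +1.3055, Δλ = +1.3945, Δψ = +1.9538, q = Δφ/Δψ = 0.6682 → d_rh = R√(Δφ²+q²Δλ²) = 10230.0 km
Excess = (10230.0 − 9839.7) / 9839.7 = 390.3 / 9839.7 = 3.97% ≈ 4.0%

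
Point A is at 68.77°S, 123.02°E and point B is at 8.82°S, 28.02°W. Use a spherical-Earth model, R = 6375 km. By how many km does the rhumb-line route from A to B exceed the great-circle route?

Great circle: cos σ = sin φ₁ sin φ₂ + cos φ₁ cos φ₂ cos Δλ,  σ = 1.7418 rad → d_gc = 11103.9 km
Rhumb line: Δψ = +1.5199, q = Δφ/Δψ = 0.6884, d_rh = R√(Δφ²+q²Δλ²) = 13354.5 km
Excess = 13354.5 − 11103.9 = 2250.6 ≈ 2251 km

2251 km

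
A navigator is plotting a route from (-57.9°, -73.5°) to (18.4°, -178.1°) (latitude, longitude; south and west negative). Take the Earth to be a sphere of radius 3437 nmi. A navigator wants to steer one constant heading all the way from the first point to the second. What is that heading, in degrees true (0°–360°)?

Meridional parts: M(φ₁)=-1.2459, M(φ₂)=+0.3268 → ΔM = +1.5727;  Δλ = -1.8256 rad
tan C = Δλ / ΔM = -1.1608 → C = 310.74°

310.7°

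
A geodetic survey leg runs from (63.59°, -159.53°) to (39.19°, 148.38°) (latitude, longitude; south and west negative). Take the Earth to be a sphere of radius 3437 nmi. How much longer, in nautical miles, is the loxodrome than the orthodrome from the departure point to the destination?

52 nmi

Great circle: cos σ = sin φ₁ sin φ₂ + cos φ₁ cos φ₂ cos Δλ,  σ = 0.6797 rad → d_gc = 2336.1 nmi
Rhumb line: Δψ = -0.7051, q = Δφ/Δψ = 0.6039, d_rh = R√(Δφ²+q²Δλ²) = 2388.2 nmi
Excess = 2388.2 − 2336.1 = 52.1 ≈ 52 nmi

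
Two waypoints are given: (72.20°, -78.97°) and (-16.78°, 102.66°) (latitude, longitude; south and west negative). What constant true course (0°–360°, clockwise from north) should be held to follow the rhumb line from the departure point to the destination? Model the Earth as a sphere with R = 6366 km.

235.4°

Meridional parts: M(φ₁)=+1.8541, M(φ₂)=-0.2971 → ΔM = -2.1512;  Δλ = -3.1131 rad
tan C = Δλ / ΔM = +1.4471 → C = 235.35°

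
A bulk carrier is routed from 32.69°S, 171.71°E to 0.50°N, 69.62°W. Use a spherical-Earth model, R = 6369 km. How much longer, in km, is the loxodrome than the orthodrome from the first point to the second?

Great circle: cos σ = sin φ₁ sin φ₂ + cos φ₁ cos φ₂ cos Δλ,  σ = 1.9916 rad → d_gc = 12684.33 km
Rhumb line: Δψ = +0.6130, q = Δφ/Δψ = 0.9450, d_rh = R√(Δφ²+q²Δλ²) = 12999.85 km
Excess = 12999.85 − 12684.33 = 315.52 ≈ 316 km

316 km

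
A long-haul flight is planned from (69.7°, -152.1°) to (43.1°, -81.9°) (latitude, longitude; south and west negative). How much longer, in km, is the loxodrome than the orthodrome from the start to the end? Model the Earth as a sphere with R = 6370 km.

Great circle: cos σ = sin φ₁ sin φ₂ + cos φ₁ cos φ₂ cos Δλ,  σ = 0.7574 rad → d_gc = 4824.5 km
Rhumb line: Δψ = -0.8850, q = Δφ/Δψ = 0.5246, d_rh = R√(Δφ²+q²Δλ²) = 5050.6 km
Excess = 5050.6 − 4824.5 = 226.1 ≈ 226 km

226 km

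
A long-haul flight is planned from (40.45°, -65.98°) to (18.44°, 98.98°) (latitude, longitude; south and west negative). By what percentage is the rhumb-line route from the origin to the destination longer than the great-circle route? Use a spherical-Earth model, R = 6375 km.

20.4%

Great circle: σ = 2.0851 rad → d_gc = Rσ = 13292.7 km
Rhumb: Δφ = -0.3841, Δλ = +2.8791, Δψ = -0.4457, q = Δφ/Δψ = 0.8620 → d_rh = R√(Δφ²+q²Δλ²) = 16009.5 km
Excess = (16009.5 − 13292.7) / 13292.7 = 2716.8 / 13292.7 = 20.44% ≈ 20.4%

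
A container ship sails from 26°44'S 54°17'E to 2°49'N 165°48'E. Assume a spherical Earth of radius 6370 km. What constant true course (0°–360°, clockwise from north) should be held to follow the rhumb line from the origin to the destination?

74.7°

Meridional parts: M(φ₁)=-0.4845, M(φ₂)=+0.0492 → ΔM = +0.5337;  Δλ = +1.9463 rad
tan C = Δλ / ΔM = +3.6470 → C = 74.67°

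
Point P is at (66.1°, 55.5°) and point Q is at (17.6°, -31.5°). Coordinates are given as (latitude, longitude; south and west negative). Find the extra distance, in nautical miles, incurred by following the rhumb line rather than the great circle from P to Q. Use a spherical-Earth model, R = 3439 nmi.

235 nmi

Great circle: cos σ = sin φ₁ sin φ₂ + cos φ₁ cos φ₂ cos Δλ,  σ = 1.2696 rad → d_gc = 4366.19 nmi
Rhumb line: Δψ = -1.2407, q = Δφ/Δψ = 0.6823, d_rh = R√(Δφ²+q²Δλ²) = 4600.74 nmi
Excess = 4600.74 − 4366.19 = 234.55 ≈ 235 nmi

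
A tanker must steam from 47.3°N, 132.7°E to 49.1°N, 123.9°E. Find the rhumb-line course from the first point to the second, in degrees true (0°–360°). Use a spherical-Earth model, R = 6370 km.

287.1°

Meridional parts: M(φ₁)=+0.9393, M(φ₂)=+0.9865 → ΔM = +0.0471;  Δλ = -0.1536 rad
tan C = Δλ / ΔM = -3.2581 → C = 287.06°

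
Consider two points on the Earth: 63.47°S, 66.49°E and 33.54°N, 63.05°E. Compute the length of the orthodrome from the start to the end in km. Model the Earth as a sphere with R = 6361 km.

Haversine: a = sin²(Δφ/2)+cos φ₁ cos φ₂ sin²(Δλ/2) = 0.56136;  σ = 2·atan2(√a,√(1−a))
σ = 97.049° → d = Rσ = 6361·1.69382 = 10774 km

10774 km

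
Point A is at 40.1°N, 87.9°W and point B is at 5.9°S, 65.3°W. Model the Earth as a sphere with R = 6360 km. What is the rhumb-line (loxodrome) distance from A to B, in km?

Δψ = ln[tan(π/4+φ₂/2)/tan(π/4+φ₁/2)] = -0.8683;  Δφ = -0.8029 rad,  Δλ = +0.3944 rad
q = Δφ/Δψ = 0.9246
d = R·√(Δφ² + q²Δλ²) = 6360·0.88180 = 5608 km

5608 km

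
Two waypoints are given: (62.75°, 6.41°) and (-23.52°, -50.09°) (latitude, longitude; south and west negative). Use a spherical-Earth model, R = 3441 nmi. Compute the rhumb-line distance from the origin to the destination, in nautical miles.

5878 nmi

Δψ = ln[tan(π/4+φ₂/2)/tan(π/4+φ₁/2)] = -1.8398;  Δφ = -1.5057 rad,  Δλ = -0.9861 rad
q = Δφ/Δψ = 0.8184
d = R·√(Δφ² + q²Δλ²) = 3441·1.70835 = 5878 nmi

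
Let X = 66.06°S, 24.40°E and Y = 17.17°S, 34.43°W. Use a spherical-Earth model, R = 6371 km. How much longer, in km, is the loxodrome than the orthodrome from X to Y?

Great circle: cos σ = sin φ₁ sin φ₂ + cos φ₁ cos φ₂ cos Δλ,  σ = 1.0810 rad → d_gc = 6886.8 km
Rhumb line: Δψ = +1.2469, q = Δφ/Δψ = 0.6844, d_rh = R√(Δφ²+q²Δλ²) = 7042.4 km
Excess = 7042.4 − 6886.8 = 155.6 ≈ 156 km

156 km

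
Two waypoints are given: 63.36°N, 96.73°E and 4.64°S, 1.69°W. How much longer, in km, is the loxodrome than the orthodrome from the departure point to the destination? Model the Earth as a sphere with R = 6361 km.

Great circle: cos σ = sin φ₁ sin φ₂ + cos φ₁ cos φ₂ cos Δλ,  σ = 1.7090 rad → d_gc = 10870.8 km
Rhumb line: Δψ = -1.5218, q = Δφ/Δψ = 0.7799, d_rh = R√(Δφ²+q²Δλ²) = 11384.6 km
Excess = 11384.6 − 10870.8 = 513.8 ≈ 514 km

514 km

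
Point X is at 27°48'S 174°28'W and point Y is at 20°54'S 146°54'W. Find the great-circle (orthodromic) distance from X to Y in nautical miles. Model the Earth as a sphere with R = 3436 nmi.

cos σ = sin φ₁ sin φ₂ + cos φ₁ cos φ₂ cos Δλ
      = sin(-27.80°)sin(-20.90°) + cos(-27.80°)cos(-20.90°)cos(27.57°) = 0.8989
σ = 25.981° → d = Rσ = 3436·0.45345 = 1558 nmi

1558 nmi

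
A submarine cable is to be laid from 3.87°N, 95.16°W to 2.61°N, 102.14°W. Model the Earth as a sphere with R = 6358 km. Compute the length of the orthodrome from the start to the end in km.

786 km

cos σ = sin φ₁ sin φ₂ + cos φ₁ cos φ₂ cos Δλ
      = sin(3.87°)sin(2.61°) + cos(3.87°)cos(2.61°)cos(-6.98°) = 0.9924
σ = 7.082° → d = Rσ = 6358·0.12360 = 786 km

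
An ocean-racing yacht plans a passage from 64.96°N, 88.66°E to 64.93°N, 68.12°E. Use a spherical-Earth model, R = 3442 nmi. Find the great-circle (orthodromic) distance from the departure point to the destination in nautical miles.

Haversine: a = sin²(Δφ/2)+cos φ₁ cos φ₂ sin²(Δλ/2) = 0.00570;  σ = 2·atan2(√a,√(1−a))
σ = 8.660° → d = Rσ = 3442·0.15115 = 520 nmi

520 nmi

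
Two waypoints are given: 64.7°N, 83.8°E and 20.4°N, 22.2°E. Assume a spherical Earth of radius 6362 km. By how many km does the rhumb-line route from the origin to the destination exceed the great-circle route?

Great circle: cos σ = sin φ₁ sin φ₂ + cos φ₁ cos φ₂ cos Δλ,  σ = 1.0407 rad → d_gc = 6620.7 km
Rhumb line: Δψ = -1.1303, q = Δφ/Δψ = 0.6840, d_rh = R√(Δφ²+q²Δλ²) = 6788.8 km
Excess = 6788.8 − 6620.7 = 168.1 ≈ 168 km

168 km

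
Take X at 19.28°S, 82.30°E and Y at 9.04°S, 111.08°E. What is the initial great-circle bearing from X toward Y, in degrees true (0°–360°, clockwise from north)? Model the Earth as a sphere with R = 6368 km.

θ = atan2( sin Δλ·cos φ₂ ,  cos φ₁ sin φ₂ − sin φ₁ cos φ₂ cos Δλ )
  = atan2(+0.4755, +0.1375) = 73.87°

73.9°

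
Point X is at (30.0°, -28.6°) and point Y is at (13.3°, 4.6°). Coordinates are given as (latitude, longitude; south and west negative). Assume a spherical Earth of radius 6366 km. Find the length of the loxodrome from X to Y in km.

Δψ = ln[tan(π/4+φ₂/2)/tan(π/4+φ₁/2)] = -0.3151;  Δφ = -0.2915 rad,  Δλ = +0.5794 rad
q = Δφ/Δψ = 0.9251
d = R·√(Δφ² + q²Δλ²) = 6366·0.61017 = 3884 km

3884 km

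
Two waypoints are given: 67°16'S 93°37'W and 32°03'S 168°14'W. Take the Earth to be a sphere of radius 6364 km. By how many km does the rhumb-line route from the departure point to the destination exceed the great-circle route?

282 km

Great circle: cos σ = sin φ₁ sin φ₂ + cos φ₁ cos φ₂ cos Δλ,  σ = 0.9566 rad → d_gc = 6087.6 km
Rhumb line: Δψ = +1.0132, q = Δφ/Δψ = 0.6066, d_rh = R√(Δφ²+q²Δλ²) = 6370.0 km
Excess = 6370.0 − 6087.6 = 282.4 ≈ 282 km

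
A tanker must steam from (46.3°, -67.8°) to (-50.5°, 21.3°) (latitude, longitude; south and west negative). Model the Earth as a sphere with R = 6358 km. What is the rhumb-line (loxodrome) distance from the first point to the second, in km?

13772 km

Rhumb course C = atan2(Δλ, Δψ) with Δψ = ln[tan(π/4+φ₂/2)/tan(π/4+φ₁/2)] = -1.9382, Δλ = +1.5551 → C = 141.26°
d = R·|Δφ| / |cos C| = 6358·1.68948 / 0.77997 = 13772 km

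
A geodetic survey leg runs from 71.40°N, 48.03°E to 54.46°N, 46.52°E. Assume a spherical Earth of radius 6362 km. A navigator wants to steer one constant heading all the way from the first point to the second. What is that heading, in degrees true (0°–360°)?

Δψ = ln[tan(π/4+φ₂/2)/tan(π/4+φ₁/2)] = -0.6715
Δλ = -0.0264 rad (taken the short way round)
course = atan2(Δλ, Δψ) = 182.25°

182.2°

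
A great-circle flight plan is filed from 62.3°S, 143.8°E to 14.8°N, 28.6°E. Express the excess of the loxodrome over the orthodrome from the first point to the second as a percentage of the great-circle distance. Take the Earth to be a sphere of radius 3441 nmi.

Great circle: σ = 2.0015 rad → d_gc = Rσ = 6887.2 nmi
Rhumb: Δφ = +1.3456, Δλ = -2.0106, Δψ = +1.6614, q = Δφ/Δψ = 0.8099 → d_rh = R√(Δφ²+q²Δλ²) = 7269.1 nmi
Excess = (7269.1 − 6887.2) / 6887.2 = 381.9 / 6887.2 = 5.545% ≈ 5.5%

5.5%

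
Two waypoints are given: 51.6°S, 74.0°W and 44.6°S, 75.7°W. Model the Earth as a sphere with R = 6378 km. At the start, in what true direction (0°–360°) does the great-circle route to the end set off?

θ = atan2( sin Δλ·cos φ₂ ,  cos φ₁ sin φ₂ − sin φ₁ cos φ₂ cos Δλ )
  = atan2(-0.0211, +0.1216) = 350.15°

350.1°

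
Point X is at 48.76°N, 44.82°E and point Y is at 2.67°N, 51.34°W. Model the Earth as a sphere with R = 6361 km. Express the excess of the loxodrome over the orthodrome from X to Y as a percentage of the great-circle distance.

3.2%

Great circle: σ = 1.6064 rad → d_gc = Rσ = 10218.5 km
Rhumb: Δφ = -0.8044, Δλ = -1.6783, Δψ = -0.9308, q = Δφ/Δψ = 0.8642 → d_rh = R√(Δφ²+q²Δλ²) = 10550.0 km
Excess = (10550.0 − 10218.5) / 10218.5 = 331.5 / 10218.5 = 3.24% ≈ 3.2%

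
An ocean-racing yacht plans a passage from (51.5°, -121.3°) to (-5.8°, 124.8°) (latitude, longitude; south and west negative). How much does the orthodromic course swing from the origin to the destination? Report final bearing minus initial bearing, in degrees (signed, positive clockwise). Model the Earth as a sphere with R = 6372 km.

At departure: θ₁ = atan2(sin Δλ cos φ₂, cos φ₁ sin φ₂ − sin φ₁ cos φ₂ cos Δλ) = 285.52°
At arrival: θ₂ = atan2(sin Δλ cos φ₁, −cos φ₂ sin φ₁ + sin φ₂ cos φ₁ cos Δλ) = 217.08°
Δθ = θ₂ − θ₁ = -68.4°

-68.4°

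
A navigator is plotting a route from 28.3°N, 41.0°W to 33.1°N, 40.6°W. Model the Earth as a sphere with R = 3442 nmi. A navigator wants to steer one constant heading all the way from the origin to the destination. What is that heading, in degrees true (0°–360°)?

4.1°

Δψ = ln[tan(π/4+φ₂/2)/tan(π/4+φ₁/2)] = +0.0975
Δλ = +0.0070 rad (taken the short way round)
course = atan2(Δλ, Δψ) = 4.10°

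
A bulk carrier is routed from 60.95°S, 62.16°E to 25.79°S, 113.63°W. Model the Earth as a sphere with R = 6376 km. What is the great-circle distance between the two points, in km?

cos σ = sin φ₁ sin φ₂ + cos φ₁ cos φ₂ cos Δλ
      = sin(-60.95°)sin(-25.79°) + cos(-60.95°)cos(-25.79°)cos(-175.79°) = -0.0557
σ = 93.192° → d = Rσ = 6376·1.62651 = 10371 km

10371 km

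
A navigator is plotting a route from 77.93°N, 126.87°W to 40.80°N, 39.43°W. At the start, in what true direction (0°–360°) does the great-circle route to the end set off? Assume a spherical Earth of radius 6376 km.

θ = atan2( sin Δλ·cos φ₂ ,  cos φ₁ sin φ₂ − sin φ₁ cos φ₂ cos Δλ )
  = atan2(+0.7562, +0.1036) = 82.20°

82.2°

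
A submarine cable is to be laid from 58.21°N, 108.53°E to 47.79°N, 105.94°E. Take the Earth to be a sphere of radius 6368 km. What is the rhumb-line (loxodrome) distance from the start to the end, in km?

Δψ = ln[tan(π/4+φ₂/2)/tan(π/4+φ₁/2)] = -0.3041;  Δφ = -0.1819 rad,  Δλ = -0.0452 rad
q = Δφ/Δψ = 0.5980
d = R·√(Δφ² + q²Δλ²) = 6368·0.18386 = 1171 km

1171 km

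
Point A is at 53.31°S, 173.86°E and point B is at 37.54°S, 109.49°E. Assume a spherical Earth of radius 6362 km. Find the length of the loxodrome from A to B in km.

Rhumb course C = atan2(Δλ, Δψ) with Δψ = ln[tan(π/4+φ₂/2)/tan(π/4+φ₁/2)] = +0.3960, Δλ = -1.1235 → C = 289.42°
d = R·|Δφ| / |cos C| = 6362·0.27524 / 0.33245 = 5267 km

5267 km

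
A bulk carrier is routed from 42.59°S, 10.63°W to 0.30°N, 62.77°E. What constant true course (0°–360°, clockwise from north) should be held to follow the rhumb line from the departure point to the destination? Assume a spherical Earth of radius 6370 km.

Δψ = ln[tan(π/4+φ₂/2)/tan(π/4+φ₁/2)] = +0.8283
Δλ = +1.2811 rad (taken the short way round)
course = atan2(Δλ, Δψ) = 57.11°

57.1°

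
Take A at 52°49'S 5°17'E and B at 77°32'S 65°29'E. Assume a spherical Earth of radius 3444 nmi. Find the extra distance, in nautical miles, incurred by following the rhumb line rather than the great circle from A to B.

75 nmi

Great circle: cos σ = sin φ₁ sin φ₂ + cos φ₁ cos φ₂ cos Δλ,  σ = 0.5684 rad → d_gc = 1957.6 nmi
Rhumb line: Δψ = -1.1248, q = Δφ/Δψ = 0.3835, d_rh = R√(Δφ²+q²Δλ²) = 2033.0 nmi
Excess = 2033.0 − 1957.6 = 75.4 ≈ 75 nmi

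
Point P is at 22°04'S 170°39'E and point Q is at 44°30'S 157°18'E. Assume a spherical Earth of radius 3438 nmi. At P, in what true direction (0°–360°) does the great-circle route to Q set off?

N = sin Δλ·cos φ₂ = -0.1647;  D = cos φ₁ sin φ₂ − sin φ₁ cos φ₂ cos Δλ = -0.3888
initial course = atan2(N, D) = 202.95°

203.0°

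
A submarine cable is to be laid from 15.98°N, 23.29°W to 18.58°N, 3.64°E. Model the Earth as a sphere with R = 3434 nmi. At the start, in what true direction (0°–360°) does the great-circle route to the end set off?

θ = atan2( sin Δλ·cos φ₂ ,  cos φ₁ sin φ₂ − sin φ₁ cos φ₂ cos Δλ )
  = atan2(+0.4293, +0.0737) = 80.26°

80.3°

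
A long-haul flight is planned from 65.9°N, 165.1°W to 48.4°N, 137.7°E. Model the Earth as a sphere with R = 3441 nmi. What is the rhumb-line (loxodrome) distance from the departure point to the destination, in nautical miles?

Rhumb course C = atan2(Δλ, Δψ) with Δψ = ln[tan(π/4+φ₂/2)/tan(π/4+φ₁/2)] = -0.5763, Δλ = -0.9983 → C = 240.00°
d = R·|Δφ| / |cos C| = 3441·0.30543 / 0.49996 = 2102 nmi

2102 nmi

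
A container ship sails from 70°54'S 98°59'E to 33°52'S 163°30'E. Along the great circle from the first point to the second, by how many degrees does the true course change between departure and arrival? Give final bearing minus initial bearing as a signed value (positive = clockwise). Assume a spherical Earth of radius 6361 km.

-55.6°

At departure: θ₁ = atan2(sin Δλ cos φ₂, cos φ₁ sin φ₂ − sin φ₁ cos φ₂ cos Δλ) = 78.30°
At arrival: θ₂ = atan2(sin Δλ cos φ₁, −cos φ₂ sin φ₁ + sin φ₂ cos φ₁ cos Δλ) = 22.70°
Δθ = θ₂ − θ₁ = -55.6°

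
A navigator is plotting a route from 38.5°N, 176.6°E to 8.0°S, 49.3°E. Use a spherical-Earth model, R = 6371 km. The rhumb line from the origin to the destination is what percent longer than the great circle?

3.1%

Great circle: σ = 2.1607 rad → d_gc = Rσ = 13765.8 km
Rhumb: Δφ = -0.8116, Δλ = -2.2218, Δψ = -0.8692, q = Δφ/Δψ = 0.9337 → d_rh = R√(Δφ²+q²Δλ²) = 14192.4 km
Excess = (14192.4 − 13765.8) / 13765.8 = 426.6 / 13765.8 = 3.10% ≈ 3.1%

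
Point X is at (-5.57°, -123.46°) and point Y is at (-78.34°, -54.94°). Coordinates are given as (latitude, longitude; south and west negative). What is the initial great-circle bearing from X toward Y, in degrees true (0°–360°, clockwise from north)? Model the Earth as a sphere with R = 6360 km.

N = sin Δλ·cos φ₂ = +0.1881;  D = cos φ₁ sin φ₂ − sin φ₁ cos φ₂ cos Δλ = -0.9676
initial course = atan2(N, D) = 169.00°

169.0°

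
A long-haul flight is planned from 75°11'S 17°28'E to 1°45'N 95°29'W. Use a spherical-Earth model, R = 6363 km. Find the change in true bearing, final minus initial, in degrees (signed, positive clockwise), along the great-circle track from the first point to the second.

+98.1°

At departure: θ₁ = atan2(sin Δλ cos φ₂, cos φ₁ sin φ₂ − sin φ₁ cos φ₂ cos Δλ) = 248.16°
At arrival: θ₂ = atan2(sin Δλ cos φ₁, −cos φ₂ sin φ₁ + sin φ₂ cos φ₁ cos Δλ) = 346.26°
Δθ = θ₂ − θ₁ = +98.1°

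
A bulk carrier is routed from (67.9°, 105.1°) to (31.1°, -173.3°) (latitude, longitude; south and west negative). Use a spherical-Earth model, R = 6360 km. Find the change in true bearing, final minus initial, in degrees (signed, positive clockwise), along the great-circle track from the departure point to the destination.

Initial bearing θ₁ = atan2(sin Δλ cos φ₂, cos φ₁ sin φ₂ − sin φ₁ cos φ₂ cos Δλ) = 84.71°
Final bearing θ₂ = (initial bearing from the destination back to the start) + 180° = 154.06°
Δθ = θ₂ − θ₁ = +69.3°

+69.3°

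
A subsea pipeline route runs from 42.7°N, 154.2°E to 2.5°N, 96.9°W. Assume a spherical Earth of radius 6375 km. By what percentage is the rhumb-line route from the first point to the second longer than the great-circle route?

Great circle: σ = 1.7806 rad → d_gc = Rσ = 11351.2 km
Rhumb: Δφ = -0.7016, Δλ = +1.9007, Δψ = -0.7821, q = Δφ/Δψ = 0.8972 → d_rh = R√(Δφ²+q²Δλ²) = 11754.8 km
Excess = (11754.8 − 11351.2) / 11351.2 = 403.6 / 11351.2 = 3.56% ≈ 3.6%

3.6%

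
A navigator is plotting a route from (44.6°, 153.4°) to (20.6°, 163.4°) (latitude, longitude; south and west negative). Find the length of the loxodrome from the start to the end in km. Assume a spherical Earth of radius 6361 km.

Rhumb course C = atan2(Δλ, Δψ) with Δψ = ln[tan(π/4+φ₂/2)/tan(π/4+φ₁/2)] = -0.5040, Δλ = +0.1745 → C = 160.90°
d = R·|Δφ| / |cos C| = 6361·0.41888 / 0.94494 = 2820 km

2820 km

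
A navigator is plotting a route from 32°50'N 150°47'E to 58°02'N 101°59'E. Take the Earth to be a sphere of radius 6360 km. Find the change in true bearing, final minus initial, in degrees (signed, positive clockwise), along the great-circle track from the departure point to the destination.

-36.6°

At departure: θ₁ = atan2(sin Δλ cos φ₂, cos φ₁ sin φ₂ − sin φ₁ cos φ₂ cos Δλ) = 322.74°
At arrival: θ₂ = atan2(sin Δλ cos φ₁, −cos φ₂ sin φ₁ + sin φ₂ cos φ₁ cos Δλ) = 286.10°
Δθ = θ₂ − θ₁ = -36.6°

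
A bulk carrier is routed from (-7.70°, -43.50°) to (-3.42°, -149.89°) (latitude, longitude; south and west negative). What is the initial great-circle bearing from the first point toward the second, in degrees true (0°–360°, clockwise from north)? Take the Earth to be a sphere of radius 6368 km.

N = sin Δλ·cos φ₂ = -0.9577;  D = cos φ₁ sin φ₂ − sin φ₁ cos φ₂ cos Δλ = -0.0969
initial course = atan2(N, D) = 264.22°

264.2°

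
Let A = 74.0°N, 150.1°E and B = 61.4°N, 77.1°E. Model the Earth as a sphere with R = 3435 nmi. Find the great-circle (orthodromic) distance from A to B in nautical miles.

1682 nmi

Haversine: a = sin²(Δφ/2)+cos φ₁ cos φ₂ sin²(Δλ/2) = 0.05873;  σ = 2·atan2(√a,√(1−a))
σ = 28.049° → d = Rσ = 3435·0.48954 = 1682 nmi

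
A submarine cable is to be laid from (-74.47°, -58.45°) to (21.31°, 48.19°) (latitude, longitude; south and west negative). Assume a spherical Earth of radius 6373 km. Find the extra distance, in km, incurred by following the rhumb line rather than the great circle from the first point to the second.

Great circle: cos σ = sin φ₁ sin φ₂ + cos φ₁ cos φ₂ cos Δλ,  σ = 2.0060 rad → d_gc = 12784.1 km
Rhumb line: Δψ = +2.3733, q = Δφ/Δψ = 0.7044, d_rh = R√(Δφ²+q²Δλ²) = 13539.0 km
Excess = 13539.0 − 12784.1 = 754.9 ≈ 755 km

755 km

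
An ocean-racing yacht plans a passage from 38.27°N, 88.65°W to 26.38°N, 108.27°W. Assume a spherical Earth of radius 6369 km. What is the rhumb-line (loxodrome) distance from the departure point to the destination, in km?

2263 km

Rhumb course C = atan2(Δλ, Δψ) with Δψ = ln[tan(π/4+φ₂/2)/tan(π/4+φ₁/2)] = -0.2464, Δλ = -0.3424 → C = 234.27°
d = R·|Δφ| / |cos C| = 6369·0.20752 / 0.58403 = 2263 km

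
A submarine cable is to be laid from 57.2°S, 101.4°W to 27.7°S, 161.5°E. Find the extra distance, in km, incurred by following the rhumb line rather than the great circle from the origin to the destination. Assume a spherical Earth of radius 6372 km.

537 km

Great circle: cos σ = sin φ₁ sin φ₂ + cos φ₁ cos φ₂ cos Δλ,  σ = 1.2330 rad → d_gc = 7856.4 km
Rhumb line: Δψ = +0.7196, q = Δφ/Δψ = 0.7155, d_rh = R√(Δφ²+q²Δλ²) = 8393.8 km
Excess = 8393.8 − 7856.4 = 537.4 ≈ 537 km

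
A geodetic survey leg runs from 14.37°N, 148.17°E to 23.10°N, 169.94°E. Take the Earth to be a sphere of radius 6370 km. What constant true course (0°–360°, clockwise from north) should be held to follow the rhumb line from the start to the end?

67.0°

Δψ = ln[tan(π/4+φ₂/2)/tan(π/4+φ₁/2)] = +0.1611
Δλ = +0.3800 rad (taken the short way round)
course = atan2(Δλ, Δψ) = 67.03°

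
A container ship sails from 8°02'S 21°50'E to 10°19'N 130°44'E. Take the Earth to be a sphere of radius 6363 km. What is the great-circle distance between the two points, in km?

cos σ = sin φ₁ sin φ₂ + cos φ₁ cos φ₂ cos Δλ
      = sin(-8.03°)sin(10.32°) + cos(-8.03°)cos(10.32°)cos(108.90°) = -0.3406
σ = 109.912° → d = Rσ = 6363·1.91833 = 12206 km

12206 km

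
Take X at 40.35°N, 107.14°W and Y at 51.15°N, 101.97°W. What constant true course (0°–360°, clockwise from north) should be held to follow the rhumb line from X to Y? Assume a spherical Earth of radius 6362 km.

18.4°

Meridional parts: M(φ₁)=+0.7709, M(φ₂)=+1.0423 → ΔM = +0.2714;  Δλ = +0.0902 rad
tan C = Δλ / ΔM = +0.3325 → C = 18.39°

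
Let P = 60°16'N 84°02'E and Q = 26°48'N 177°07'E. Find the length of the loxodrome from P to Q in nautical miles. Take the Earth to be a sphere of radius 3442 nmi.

4375 nmi

Rhumb course C = atan2(Δλ, Δψ) with Δψ = ln[tan(π/4+φ₂/2)/tan(π/4+φ₁/2)] = -0.8405, Δλ = +1.6246 → C = 117.36°
d = R·|Δφ| / |cos C| = 3442·0.58410 / 0.45950 = 4375 nmi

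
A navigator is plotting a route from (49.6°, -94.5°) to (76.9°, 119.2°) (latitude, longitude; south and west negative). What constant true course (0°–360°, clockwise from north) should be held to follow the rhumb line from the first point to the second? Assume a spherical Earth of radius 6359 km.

Meridional parts: M(φ₁)=+0.9999, M(φ₂)=+2.1644 → ΔM = +1.1645;  Δλ = -2.5534 rad
tan C = Δλ / ΔM = -2.1927 → C = 294.52°

294.5°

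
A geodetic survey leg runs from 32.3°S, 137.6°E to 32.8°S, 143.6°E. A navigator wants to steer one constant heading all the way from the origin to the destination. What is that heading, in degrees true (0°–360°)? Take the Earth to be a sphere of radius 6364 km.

95.6°

Meridional parts: M(φ₁)=-0.5962, M(φ₂)=-0.6066 → ΔM = -0.0104;  Δλ = +0.1047 rad
tan C = Δλ / ΔM = -10.1150 → C = 95.65°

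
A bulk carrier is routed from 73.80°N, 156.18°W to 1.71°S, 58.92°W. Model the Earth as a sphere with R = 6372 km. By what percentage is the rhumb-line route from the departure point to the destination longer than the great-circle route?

6.2%

Great circle: σ = 1.6347 rad → d_gc = Rσ = 10416.5 km
Rhumb: Δφ = -1.3179, Δλ = +1.6975, Δψ = -1.9795, q = Δφ/Δψ = 0.6658 → d_rh = R√(Δφ²+q²Δλ²) = 11062.5 km
Excess = (11062.5 − 10416.5) / 10416.5 = 646.0 / 10416.5 = 6.20% ≈ 6.2%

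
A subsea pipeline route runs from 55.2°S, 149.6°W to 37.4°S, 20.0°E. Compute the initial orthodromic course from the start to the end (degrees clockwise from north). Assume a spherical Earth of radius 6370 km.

θ = atan2( sin Δλ·cos φ₂ ,  cos φ₁ sin φ₂ − sin φ₁ cos φ₂ cos Δλ )
  = atan2(+0.1434, -0.9883) = 171.74°

171.7°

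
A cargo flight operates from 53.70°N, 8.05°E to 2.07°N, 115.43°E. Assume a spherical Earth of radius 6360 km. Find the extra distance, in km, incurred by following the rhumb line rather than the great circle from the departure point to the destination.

552 km

Great circle: cos σ = sin φ₁ sin φ₂ + cos φ₁ cos φ₂ cos Δλ,  σ = 1.7190 rad → d_gc = 10932.53 km
Rhumb line: Δψ = -1.0792, q = Δφ/Δψ = 0.8350, d_rh = R√(Δφ²+q²Δλ²) = 11485.01 km
Excess = 11485.01 − 10932.53 = 552.48 ≈ 552 km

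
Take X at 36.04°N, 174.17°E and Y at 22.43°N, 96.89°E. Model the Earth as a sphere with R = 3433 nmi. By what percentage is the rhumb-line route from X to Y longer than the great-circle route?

Great circle: σ = 1.1712 rad → d_gc = Rσ = 4020.7 nmi
Rhumb: Δφ = -0.2375, Δλ = -1.3488, Δψ = -0.2733, q = Δφ/Δψ = 0.8693 → d_rh = R√(Δφ²+q²Δλ²) = 4106.9 nmi
Excess = (4106.9 − 4020.7) / 4020.7 = 86.2 / 4020.7 = 2.14% ≈ 2.1%

2.1%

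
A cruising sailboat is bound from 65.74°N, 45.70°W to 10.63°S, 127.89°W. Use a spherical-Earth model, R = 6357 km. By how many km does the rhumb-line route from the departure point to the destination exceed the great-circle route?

Great circle: cos σ = sin φ₁ sin φ₂ + cos φ₁ cos φ₂ cos Δλ,  σ = 1.6843 rad → d_gc = 10707.4 km
Rhumb line: Δψ = -1.7240, q = Δφ/Δψ = 0.7731, d_rh = R√(Δφ²+q²Δλ²) = 11022.8 km
Excess = 11022.8 − 10707.4 = 315.4 ≈ 315 km

315 km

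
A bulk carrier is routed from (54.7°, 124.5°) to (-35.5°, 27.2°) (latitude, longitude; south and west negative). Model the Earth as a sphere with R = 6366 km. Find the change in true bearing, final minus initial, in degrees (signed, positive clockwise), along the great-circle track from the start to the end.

-30.1°

At departure: θ₁ = atan2(sin Δλ cos φ₂, cos φ₁ sin φ₂ − sin φ₁ cos φ₂ cos Δλ) = 252.72°
At arrival: θ₂ = atan2(sin Δλ cos φ₁, −cos φ₂ sin φ₁ + sin φ₂ cos φ₁ cos Δλ) = 222.67°
Δθ = θ₂ − θ₁ = -30.1°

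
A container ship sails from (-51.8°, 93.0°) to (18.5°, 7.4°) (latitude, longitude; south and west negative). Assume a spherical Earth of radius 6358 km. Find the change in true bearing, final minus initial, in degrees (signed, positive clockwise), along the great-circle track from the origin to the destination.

At departure: θ₁ = atan2(sin Δλ cos φ₂, cos φ₁ sin φ₂ − sin φ₁ cos φ₂ cos Δλ) = 285.00°
At arrival: θ₂ = atan2(sin Δλ cos φ₁, −cos φ₂ sin φ₁ + sin φ₂ cos φ₁ cos Δλ) = 320.96°
Δθ = θ₂ − θ₁ = +36.0°

+36.0°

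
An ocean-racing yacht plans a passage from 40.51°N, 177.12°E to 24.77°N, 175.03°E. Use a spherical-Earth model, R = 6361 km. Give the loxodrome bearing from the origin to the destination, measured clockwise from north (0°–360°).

186.3°

Meridional parts: M(φ₁)=+0.7746, M(φ₂)=+0.4465 → ΔM = -0.3281;  Δλ = -0.0365 rad
tan C = Δλ / ΔM = +0.1112 → C = 186.34°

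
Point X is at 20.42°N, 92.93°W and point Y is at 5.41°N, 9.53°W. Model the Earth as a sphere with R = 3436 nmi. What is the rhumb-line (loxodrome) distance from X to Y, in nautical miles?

4942 nmi

Rhumb course C = atan2(Δλ, Δψ) with Δψ = ln[tan(π/4+φ₂/2)/tan(π/4+φ₁/2)] = -0.2696, Δλ = +1.4556 → C = 100.49°
d = R·|Δφ| / |cos C| = 3436·0.26197 / 0.18214 = 4942 nmi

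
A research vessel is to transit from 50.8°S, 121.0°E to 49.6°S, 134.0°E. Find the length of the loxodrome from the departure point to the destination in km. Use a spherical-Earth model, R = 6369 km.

Δψ = ln[tan(π/4+φ₂/2)/tan(π/4+φ₁/2)] = +0.0327;  Δφ = +0.0209 rad,  Δλ = +0.2269 rad
q = Δφ/Δψ = 0.6401
d = R·√(Δφ² + q²Δλ²) = 6369·0.14673 = 935 km

935 km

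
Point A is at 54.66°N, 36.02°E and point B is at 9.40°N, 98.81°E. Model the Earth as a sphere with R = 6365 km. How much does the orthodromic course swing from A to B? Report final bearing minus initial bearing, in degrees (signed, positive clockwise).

At departure: θ₁ = atan2(sin Δλ cos φ₂, cos φ₁ sin φ₂ − sin φ₁ cos φ₂ cos Δλ) = 107.31°
At arrival: θ₂ = atan2(sin Δλ cos φ₁, −cos φ₂ sin φ₁ + sin φ₂ cos φ₁ cos Δλ) = 145.96°
Δθ = θ₂ − θ₁ = +38.6°

+38.6°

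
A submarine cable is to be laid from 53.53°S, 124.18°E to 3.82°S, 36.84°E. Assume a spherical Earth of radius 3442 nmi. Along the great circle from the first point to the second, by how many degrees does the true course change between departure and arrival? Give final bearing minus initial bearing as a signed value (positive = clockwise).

At departure: θ₁ = atan2(sin Δλ cos φ₂, cos φ₁ sin φ₂ − sin φ₁ cos φ₂ cos Δλ) = 269.86°
At arrival: θ₂ = atan2(sin Δλ cos φ₁, −cos φ₂ sin φ₁ + sin φ₂ cos φ₁ cos Δλ) = 323.44°
Δθ = θ₂ − θ₁ = +53.6°

+53.6°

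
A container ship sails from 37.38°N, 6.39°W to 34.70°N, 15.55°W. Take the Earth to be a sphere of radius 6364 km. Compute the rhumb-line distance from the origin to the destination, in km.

Rhumb course C = atan2(Δλ, Δψ) with Δψ = ln[tan(π/4+φ₂/2)/tan(π/4+φ₁/2)] = -0.0579, Δλ = -0.1599 → C = 250.11°
d = R·|Δφ| / |cos C| = 6364·0.04677 / 0.34030 = 875 km

875 km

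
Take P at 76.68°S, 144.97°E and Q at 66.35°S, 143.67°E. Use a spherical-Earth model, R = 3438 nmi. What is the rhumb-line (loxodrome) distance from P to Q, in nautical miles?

620 nmi

Rhumb course C = atan2(Δλ, Δψ) with Δψ = ln[tan(π/4+φ₂/2)/tan(π/4+φ₁/2)] = +0.5839, Δλ = -0.0227 → C = 357.77°
d = R·|Δφ| / |cos C| = 3438·0.18029 / 0.99925 = 620 nmi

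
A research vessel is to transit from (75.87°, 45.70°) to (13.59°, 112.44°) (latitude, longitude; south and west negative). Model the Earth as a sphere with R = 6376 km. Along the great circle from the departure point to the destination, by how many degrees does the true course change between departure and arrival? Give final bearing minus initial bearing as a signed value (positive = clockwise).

+56.9°

At departure: θ₁ = atan2(sin Δλ cos φ₂, cos φ₁ sin φ₂ − sin φ₁ cos φ₂ cos Δλ) = 109.42°
At arrival: θ₂ = atan2(sin Δλ cos φ₁, −cos φ₂ sin φ₁ + sin φ₂ cos φ₁ cos Δλ) = 166.30°
Δθ = θ₂ − θ₁ = +56.9°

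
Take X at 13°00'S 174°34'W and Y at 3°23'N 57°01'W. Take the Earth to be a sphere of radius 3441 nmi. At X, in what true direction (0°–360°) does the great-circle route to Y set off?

93.0°

θ = atan2( sin Δλ·cos φ₂ ,  cos φ₁ sin φ₂ − sin φ₁ cos φ₂ cos Δλ )
  = atan2(+0.8851, -0.0464) = 93.00°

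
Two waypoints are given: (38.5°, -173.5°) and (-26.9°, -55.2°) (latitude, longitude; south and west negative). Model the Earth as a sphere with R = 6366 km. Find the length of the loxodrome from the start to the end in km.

14311 km

Δψ = ln[tan(π/4+φ₂/2)/tan(π/4+φ₁/2)] = -1.2169;  Δφ = -1.1414 rad,  Δλ = +2.0647 rad
q = Δφ/Δψ = 0.9380
d = R·√(Δφ² + q²Δλ²) = 6366·2.24810 = 14311 km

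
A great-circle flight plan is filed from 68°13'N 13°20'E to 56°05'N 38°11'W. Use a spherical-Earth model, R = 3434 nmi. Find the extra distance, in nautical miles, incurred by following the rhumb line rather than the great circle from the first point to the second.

Great circle: cos σ = sin φ₁ sin φ₂ + cos φ₁ cos φ₂ cos Δλ,  σ = 0.4523 rad → d_gc = 1553.2 nmi
Rhumb line: Δψ = -0.4604, q = Δφ/Δψ = 0.4599, d_rh = R√(Δφ²+q²Δλ²) = 1595.5 nmi
Excess = 1595.5 − 1553.2 = 42.3 ≈ 42 nmi

42 nmi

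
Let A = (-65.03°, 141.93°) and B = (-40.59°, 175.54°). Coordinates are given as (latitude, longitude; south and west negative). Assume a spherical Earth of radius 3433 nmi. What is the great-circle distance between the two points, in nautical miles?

Haversine: a = sin²(Δφ/2)+cos φ₁ cos φ₂ sin²(Δλ/2) = 0.07160;  σ = 2·atan2(√a,√(1−a))
σ = 31.040° → d = Rσ = 3433·0.54176 = 1860 nmi

1860 nmi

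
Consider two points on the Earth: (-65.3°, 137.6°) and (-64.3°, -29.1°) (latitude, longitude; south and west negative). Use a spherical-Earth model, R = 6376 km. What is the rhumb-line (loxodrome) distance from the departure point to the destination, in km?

Δψ = ln[tan(π/4+φ₂/2)/tan(π/4+φ₁/2)] = +0.0410;  Δφ = +0.0175 rad,  Δλ = -2.9095 rad
q = Δφ/Δψ = 0.4257
d = R·√(Δφ² + q²Δλ²) = 6376·1.23875 = 7898 km

7898 km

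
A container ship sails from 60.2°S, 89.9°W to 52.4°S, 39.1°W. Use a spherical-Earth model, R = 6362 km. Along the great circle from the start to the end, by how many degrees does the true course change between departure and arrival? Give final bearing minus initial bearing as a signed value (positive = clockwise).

At departure: θ₁ = atan2(sin Δλ cos φ₂, cos φ₁ sin φ₂ − sin φ₁ cos φ₂ cos Δλ) = 97.13°
At arrival: θ₂ = atan2(sin Δλ cos φ₁, −cos φ₂ sin φ₁ + sin φ₂ cos φ₁ cos Δλ) = 53.92°
Δθ = θ₂ − θ₁ = -43.2°

-43.2°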